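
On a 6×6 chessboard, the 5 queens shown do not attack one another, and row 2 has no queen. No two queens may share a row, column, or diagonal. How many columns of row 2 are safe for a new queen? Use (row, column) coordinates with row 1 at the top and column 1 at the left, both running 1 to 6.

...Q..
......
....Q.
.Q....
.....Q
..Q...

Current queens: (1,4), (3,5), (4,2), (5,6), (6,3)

(1,4) attacks row 2 at column 4 and diagonals 3, 5.
(3,5) attacks row 2 at column 5 and diagonals 4, 6.
(4,2) attacks row 2 at column 2 and diagonals 4.
(5,6) attacks row 2 at column 6 and diagonals 3.
(6,3) attacks row 2 at column 3.
Attacked columns: {2, 3, 4, 5, 6}. Safe: {1}.

1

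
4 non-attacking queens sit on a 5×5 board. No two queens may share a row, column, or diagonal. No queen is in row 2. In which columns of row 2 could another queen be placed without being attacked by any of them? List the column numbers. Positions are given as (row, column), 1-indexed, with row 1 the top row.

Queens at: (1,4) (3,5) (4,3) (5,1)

columns 2

(1,4) attacks row 2 at column 4 and diagonals 3, 5.
(3,5) attacks row 2 at column 5 and diagonals 4.
(4,3) attacks row 2 at column 3 and diagonals 1, 5.
(5,1) attacks row 2 at column 1 and diagonals 4.
Attacked columns: {1, 3, 4, 5}. Safe: {2}.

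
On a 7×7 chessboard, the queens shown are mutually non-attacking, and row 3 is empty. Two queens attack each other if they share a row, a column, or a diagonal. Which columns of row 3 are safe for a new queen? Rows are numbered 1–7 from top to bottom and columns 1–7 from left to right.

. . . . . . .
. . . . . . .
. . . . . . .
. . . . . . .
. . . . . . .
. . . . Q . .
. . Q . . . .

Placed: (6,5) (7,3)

columns 1, 4, 6

(6,5) attacks row 3 at column 5 and diagonals 2.
(7,3) attacks row 3 at column 3 and diagonals 7.
Attacked columns: {2, 3, 5, 7}. Safe: {1, 4, 6}.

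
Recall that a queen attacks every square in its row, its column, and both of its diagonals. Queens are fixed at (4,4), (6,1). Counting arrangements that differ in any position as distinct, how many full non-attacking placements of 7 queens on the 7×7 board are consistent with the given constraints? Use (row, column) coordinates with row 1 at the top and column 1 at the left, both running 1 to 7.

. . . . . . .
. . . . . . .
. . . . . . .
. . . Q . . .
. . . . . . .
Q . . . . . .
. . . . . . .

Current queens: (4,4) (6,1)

Branch on row 1: col 2 → 0; col 3 → 1; col 5 → 1.
Sum: 0 + 1 + 1 = 2.

2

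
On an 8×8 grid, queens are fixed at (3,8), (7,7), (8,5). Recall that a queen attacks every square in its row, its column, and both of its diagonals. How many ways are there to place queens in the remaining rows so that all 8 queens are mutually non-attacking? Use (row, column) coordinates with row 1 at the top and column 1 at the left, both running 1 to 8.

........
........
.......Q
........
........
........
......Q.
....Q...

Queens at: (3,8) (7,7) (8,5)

2

Branch on row 1: col 2 → 1; col 3 → 1; col 4 → 0.
Sum: 1 + 1 + 0 = 2.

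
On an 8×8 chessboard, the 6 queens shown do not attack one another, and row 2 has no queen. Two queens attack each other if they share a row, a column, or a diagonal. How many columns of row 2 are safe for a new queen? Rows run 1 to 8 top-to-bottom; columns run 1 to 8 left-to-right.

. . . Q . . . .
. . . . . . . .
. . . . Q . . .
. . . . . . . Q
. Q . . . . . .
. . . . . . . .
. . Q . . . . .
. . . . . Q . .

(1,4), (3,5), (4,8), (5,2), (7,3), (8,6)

(1,4) attacks row 2 at column 4 and diagonals 3, 5.
(3,5) attacks row 2 at column 5 and diagonals 4, 6.
(4,8) attacks row 2 at column 8 and diagonals 6.
(5,2) attacks row 2 at column 2 and diagonals 5.
(7,3) attacks row 2 at column 3 and diagonals 8.
(8,6) attacks row 2 at column 6.
Attacked columns: {2, 3, 4, 5, 6, 8}. Safe: {1, 7}.

2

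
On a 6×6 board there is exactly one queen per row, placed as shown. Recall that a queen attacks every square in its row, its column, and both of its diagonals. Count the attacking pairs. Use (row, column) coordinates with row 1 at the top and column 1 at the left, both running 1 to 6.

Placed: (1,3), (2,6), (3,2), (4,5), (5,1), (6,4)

All columns are distinct and no two queens satisfy |Δrow| = |Δcol|, so no pair attacks.

0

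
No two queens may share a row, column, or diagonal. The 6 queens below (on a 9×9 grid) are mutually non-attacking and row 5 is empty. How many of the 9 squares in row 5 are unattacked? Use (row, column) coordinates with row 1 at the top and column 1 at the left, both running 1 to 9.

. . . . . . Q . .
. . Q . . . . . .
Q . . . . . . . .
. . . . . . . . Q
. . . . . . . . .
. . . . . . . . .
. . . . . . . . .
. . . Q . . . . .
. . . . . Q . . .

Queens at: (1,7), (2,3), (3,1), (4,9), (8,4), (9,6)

(1,7) attacks row 5 at column 7 and diagonals 3.
(2,3) attacks row 5 at column 3 and diagonals 6.
(3,1) attacks row 5 at column 1 and diagonals 3.
(4,9) attacks row 5 at column 9 and diagonals 8.
(8,4) attacks row 5 at column 4 and diagonals 1, 7.
(9,6) attacks row 5 at column 6 and diagonals 2.
Attacked columns: {1, 2, 3, 4, 6, 7, 8, 9}. Safe: {5}.

1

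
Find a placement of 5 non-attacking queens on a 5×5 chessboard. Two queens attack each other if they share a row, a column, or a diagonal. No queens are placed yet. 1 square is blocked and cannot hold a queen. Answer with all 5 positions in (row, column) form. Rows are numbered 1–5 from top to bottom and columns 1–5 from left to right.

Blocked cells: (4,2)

(1,4) (2,1) (3,3) (4,5) (5,2)

Row 1: Safe: 1, 2, 3, 4, 5. Place at column 4.
Row 2: attacked by (1,4)→{3,4,5}. Safe: 1, 2. Place at column 1.
Row 3: attacked by (1,4)→{2,4}; (2,1)→{1,2}. Safe: 3, 5. Place at column 3.
Row 4: attacked by (1,4)→{1,4}; (2,1)→{1,3}; (3,3)→{2,3,4}. Blocked: 2. Safe: 5. Place at column 5.
Row 5: attacked by (1,4)→{4}; (2,1)→{1,4}; (3,3)→{1,3,5}; (4,5)→{4,5}. Safe: 2. Place at column 2.
Columns [4, 1, 3, 5, 2], r−c [-3, 1, 0, -1, 3], r+c [5, 3, 6, 9, 7] are all distinct, so no two queens attack.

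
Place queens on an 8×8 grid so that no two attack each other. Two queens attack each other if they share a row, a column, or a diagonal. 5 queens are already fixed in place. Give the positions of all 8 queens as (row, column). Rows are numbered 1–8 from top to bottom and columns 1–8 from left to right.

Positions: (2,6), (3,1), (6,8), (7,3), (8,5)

(1,2) (2,6) (3,1) (4,7) (5,4) (6,8) (7,3) (8,5)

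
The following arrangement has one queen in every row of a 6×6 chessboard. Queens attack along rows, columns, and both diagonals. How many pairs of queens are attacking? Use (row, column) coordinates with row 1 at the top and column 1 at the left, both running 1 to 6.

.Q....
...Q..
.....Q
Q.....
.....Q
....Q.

Same column: (3,6)–(5,6) (column 6).
Same diagonal: (1,2)–(5,6) (|1−5| = |2−6| = 4); (5,6)–(6,5) (|5−6| = |6−5| = 1).
Total attacking pairs: 3.

3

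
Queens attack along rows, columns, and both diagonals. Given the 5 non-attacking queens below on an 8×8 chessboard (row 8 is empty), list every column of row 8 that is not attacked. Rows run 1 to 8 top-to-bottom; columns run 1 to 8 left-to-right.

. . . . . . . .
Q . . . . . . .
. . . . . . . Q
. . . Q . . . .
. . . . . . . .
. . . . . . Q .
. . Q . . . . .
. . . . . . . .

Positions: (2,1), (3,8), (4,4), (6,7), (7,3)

(2,1) attacks row 8 at column 1 and diagonals 7.
(3,8) attacks row 8 at column 8 and diagonals 3.
(4,4) attacks row 8 at column 4 and diagonals 8.
(6,7) attacks row 8 at column 7 and diagonals 5.
(7,3) attacks row 8 at column 3 and diagonals 2, 4.
Attacked columns: {1, 2, 3, 4, 5, 7, 8}. Safe: {6}.

columns 6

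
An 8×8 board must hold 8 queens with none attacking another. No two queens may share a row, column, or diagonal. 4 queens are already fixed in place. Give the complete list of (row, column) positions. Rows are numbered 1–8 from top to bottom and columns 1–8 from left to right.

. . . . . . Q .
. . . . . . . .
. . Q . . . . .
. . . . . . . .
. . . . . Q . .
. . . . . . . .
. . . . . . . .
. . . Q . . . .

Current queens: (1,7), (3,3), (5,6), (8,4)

(1,7) (2,5) (3,3) (4,1) (5,6) (6,8) (7,2) (8,4)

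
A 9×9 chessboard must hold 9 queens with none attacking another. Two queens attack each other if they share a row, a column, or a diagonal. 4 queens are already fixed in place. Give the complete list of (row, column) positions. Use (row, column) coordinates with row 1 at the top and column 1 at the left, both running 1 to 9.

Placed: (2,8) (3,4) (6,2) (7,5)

Row 1: attacked by (2,8)→{7,8,9}; (3,4)→{2,4,6}; (6,2)→{2,7}; (7,5)→{5}. Safe: 1, 3. Place at column 3.
Row 4: attacked by (1,3)→{3,6}; (2,8)→{6,8}; (3,4)→{3,4,5}; (6,2)→{2,4}; (7,5)→{2,5,8}. Safe: 1, 7, 9. Place at column 7.
Row 5: attacked by (1,3)→{3,7}; (2,8)→{5,8}; (3,4)→{2,4,6}; (4,7)→{6,7,8}; (6,2)→{1,2,3}; (7,5)→{3,5,7}. Safe: 9. Place at column 9.
Row 8: attacked by (1,3)→{3}; (2,8)→{2,8}; (3,4)→{4,9}; (4,7)→{3,7}; (5,9)→{6,9}; (6,2)→{2,4}; (7,5)→{4,5,6}. Safe: 1. Place at column 1.
Row 9: attacked by (1,3)→{3}; (2,8)→{1,8}; (3,4)→{4}; (4,7)→{2,7}; (5,9)→{5,9}; (6,2)→{2,5}; (7,5)→{3,5,7}; (8,1)→{1,2}. Safe: 6. Place at column 6.
Columns [3, 8, 4, 7, 9, 2, 5, 1, 6], r−c [-2, -6, -1, -3, -4, 4, 2, 7, 3], r+c [4, 10, 7, 11, 14, 8, 12, 9, 15] are all distinct, so no two queens attack.

(1,3) (2,8) (3,4) (4,7) (5,9) (6,2) (7,5) (8,1) (9,6)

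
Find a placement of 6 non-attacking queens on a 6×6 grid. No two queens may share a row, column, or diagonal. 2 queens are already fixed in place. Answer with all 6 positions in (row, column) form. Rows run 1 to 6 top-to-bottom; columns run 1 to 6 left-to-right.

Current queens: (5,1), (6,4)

Row 1: attacked by (5,1)→{1,5}; (6,4)→{4}. Safe: 2, 3, 6. Place at column 3.
Row 2: attacked by (1,3)→{2,3,4}; (5,1)→{1,4}; (6,4)→{4}. Safe: 5, 6. Place at column 6.
Row 3: attacked by (1,3)→{1,3,5}; (2,6)→{5,6}; (5,1)→{1,3}; (6,4)→{1,4}. Safe: 2. Place at column 2.
Row 4: attacked by (1,3)→{3,6}; (2,6)→{4,6}; (3,2)→{1,2,3}; (5,1)→{1,2}; (6,4)→{2,4,6}. Safe: 5. Place at column 5.
Columns [3, 6, 2, 5, 1, 4], r−c [-2, -4, 1, -1, 4, 2], r+c [4, 8, 5, 9, 6, 10] are all distinct, so no two queens attack.

(1,3) (2,6) (3,2) (4,5) (5,1) (6,4)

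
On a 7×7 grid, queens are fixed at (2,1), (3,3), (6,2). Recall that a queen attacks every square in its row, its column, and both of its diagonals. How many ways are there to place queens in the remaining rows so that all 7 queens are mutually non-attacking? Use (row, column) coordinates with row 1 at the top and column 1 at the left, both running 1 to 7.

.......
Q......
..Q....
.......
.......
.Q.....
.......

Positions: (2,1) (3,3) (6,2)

1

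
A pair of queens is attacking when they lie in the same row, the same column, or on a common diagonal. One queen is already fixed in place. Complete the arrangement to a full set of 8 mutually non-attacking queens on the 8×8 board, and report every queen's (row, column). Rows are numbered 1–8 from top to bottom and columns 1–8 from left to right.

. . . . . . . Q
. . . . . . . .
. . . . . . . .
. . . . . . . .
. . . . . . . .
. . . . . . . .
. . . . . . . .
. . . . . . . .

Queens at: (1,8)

(1,8) (2,2) (3,4) (4,1) (5,7) (6,5) (7,3) (8,6)

Row 2: attacked by (1,8)→{7,8}. Safe: 1, 2, 3, 4, 5, 6. Place at column 2.
Row 3: attacked by (1,8)→{6,8}; (2,2)→{1,2,3}. Safe: 4, 5, 7. Place at column 4.
Row 4: attacked by (1,8)→{5,8}; (2,2)→{2,4}; (3,4)→{3,4,5}. Safe: 1, 6, 7. Place at column 1.
Row 5: attacked by (1,8)→{4,8}; (2,2)→{2,5}; (3,4)→{2,4,6}; (4,1)→{1,2}. Safe: 3, 7. Place at column 7.
Row 6: attacked by (1,8)→{3,8}; (2,2)→{2,6}; (3,4)→{1,4,7}; (4,1)→{1,3}; (5,7)→{6,7,8}. Safe: 5. Place at column 5.
Row 7: attacked by (1,8)→{2,8}; (2,2)→{2,7}; (3,4)→{4,8}; (4,1)→{1,4}; (5,7)→{5,7}; (6,5)→{4,5,6}. Safe: 3. Place at column 3.
Row 8: attacked by (1,8)→{1,8}; (2,2)→{2,8}; (3,4)→{4}; (4,1)→{1,5}; (5,7)→{4,7}; (6,5)→{3,5,7}; (7,3)→{2,3,4}. Safe: 6. Place at column 6.
Columns [8, 2, 4, 1, 7, 5, 3, 6], r−c [-7, 0, -1, 3, -2, 1, 4, 2], r+c [9, 4, 7, 5, 12, 11, 10, 14] are all distinct, so no two queens attack.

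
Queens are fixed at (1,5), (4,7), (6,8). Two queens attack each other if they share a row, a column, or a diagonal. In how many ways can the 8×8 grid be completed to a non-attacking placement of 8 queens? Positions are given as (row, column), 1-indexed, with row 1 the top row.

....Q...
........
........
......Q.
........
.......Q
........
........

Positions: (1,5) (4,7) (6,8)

2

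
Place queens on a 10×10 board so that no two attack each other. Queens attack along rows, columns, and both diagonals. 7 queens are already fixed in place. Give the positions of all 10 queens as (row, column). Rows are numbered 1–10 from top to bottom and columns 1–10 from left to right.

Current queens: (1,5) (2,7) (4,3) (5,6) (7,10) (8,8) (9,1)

(1,5) (2,7) (3,9) (4,3) (5,6) (6,2) (7,10) (8,8) (9,1) (10,4)

Row 3: attacked by (1,5)→{3,5,7}; (2,7)→{6,7,8}; (4,3)→{2,3,4}; (5,6)→{4,6,8}; (7,10)→{6,10}; (8,8)→{3,8}; (9,1)→{1,7}. Safe: 9. Place at column 9.
Row 6: attacked by (1,5)→{5,10}; (2,7)→{3,7}; (3,9)→{6,9}; (4,3)→{1,3,5}; (5,6)→{5,6,7}; (7,10)→{9,10}; (8,8)→{6,8,10}; (9,1)→{1,4}. Safe: 2. Place at column 2.
Row 10: attacked by (1,5)→{5}; (2,7)→{7}; (3,9)→{2,9}; (4,3)→{3,9}; (5,6)→{1,6}; (6,2)→{2,6}; (7,10)→{7,10}; (8,8)→{6,8,10}; (9,1)→{1,2}. Safe: 4. Place at column 4.
Columns [5, 7, 9, 3, 6, 2, 10, 8, 1, 4], r−c [-4, -5, -6, 1, -1, 4, -3, 0, 8, 6], r+c [6, 9, 12, 7, 11, 8, 17, 16, 10, 14] are all distinct, so no two queens attack.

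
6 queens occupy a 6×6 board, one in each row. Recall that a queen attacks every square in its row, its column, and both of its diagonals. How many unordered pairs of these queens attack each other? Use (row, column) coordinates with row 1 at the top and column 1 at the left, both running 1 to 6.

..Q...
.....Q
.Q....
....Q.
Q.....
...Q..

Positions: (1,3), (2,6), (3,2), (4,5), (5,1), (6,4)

0

All columns are distinct and no two queens satisfy |Δrow| = |Δcol|, so no pair attacks.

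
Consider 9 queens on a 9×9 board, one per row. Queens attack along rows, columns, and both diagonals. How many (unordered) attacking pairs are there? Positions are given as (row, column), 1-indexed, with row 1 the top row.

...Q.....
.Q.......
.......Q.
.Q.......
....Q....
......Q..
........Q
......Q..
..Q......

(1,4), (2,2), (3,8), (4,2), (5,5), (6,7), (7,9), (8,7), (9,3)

3

Same column: (2,2)–(4,2) (column 2); (6,7)–(8,7) (column 7).
Same diagonal: (2,2)–(5,5) (|2−5| = |2−5| = 3).
Total attacking pairs: 3.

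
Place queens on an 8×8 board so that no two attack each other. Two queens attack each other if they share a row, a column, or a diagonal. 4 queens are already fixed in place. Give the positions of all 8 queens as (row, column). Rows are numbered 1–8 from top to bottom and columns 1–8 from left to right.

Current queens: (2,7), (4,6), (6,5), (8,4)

Row 1: attacked by (2,7)→{6,7,8}; (4,6)→{3,6}; (6,5)→{5}; (8,4)→{4}. Safe: 1, 2. Place at column 2.
Row 3: attacked by (1,2)→{2,4}; (2,7)→{6,7,8}; (4,6)→{5,6,7}; (6,5)→{2,5,8}; (8,4)→{4}. Safe: 1, 3. Place at column 3.
Row 5: attacked by (1,2)→{2,6}; (2,7)→{4,7}; (3,3)→{1,3,5}; (4,6)→{5,6,7}; (6,5)→{4,5,6}; (8,4)→{1,4,7}. Safe: 8. Place at column 8.
Row 7: attacked by (1,2)→{2,8}; (2,7)→{2,7}; (3,3)→{3,7}; (4,6)→{3,6}; (5,8)→{6,8}; (6,5)→{4,5,6}; (8,4)→{3,4,5}. Safe: 1. Place at column 1.
Columns [2, 7, 3, 6, 8, 5, 1, 4], r−c [-1, -5, 0, -2, -3, 1, 6, 4], r+c [3, 9, 6, 10, 13, 11, 8, 12] are all distinct, so no two queens attack.

(1,2) (2,7) (3,3) (4,6) (5,8) (6,5) (7,1) (8,4)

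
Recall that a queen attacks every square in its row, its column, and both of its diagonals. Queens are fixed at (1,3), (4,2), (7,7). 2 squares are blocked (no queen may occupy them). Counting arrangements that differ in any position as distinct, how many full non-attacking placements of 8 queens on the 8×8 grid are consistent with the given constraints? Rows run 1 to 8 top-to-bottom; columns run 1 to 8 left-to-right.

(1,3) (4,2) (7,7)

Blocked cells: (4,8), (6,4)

Branch on row 2: col 1 → 0; col 5 → 0; col 6 → 2; col 8 → 0.
Sum: 0 + 0 + 2 + 0 = 2.

2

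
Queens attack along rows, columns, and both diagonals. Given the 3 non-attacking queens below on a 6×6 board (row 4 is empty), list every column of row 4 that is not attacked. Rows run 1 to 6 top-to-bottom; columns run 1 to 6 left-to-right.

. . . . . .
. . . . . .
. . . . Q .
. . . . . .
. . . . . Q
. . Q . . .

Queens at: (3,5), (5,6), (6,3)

columns 2

(3,5) attacks row 4 at column 5 and diagonals 4, 6.
(5,6) attacks row 4 at column 6 and diagonals 5.
(6,3) attacks row 4 at column 3 and diagonals 1, 5.
Attacked columns: {1, 3, 4, 5, 6}. Safe: {2}.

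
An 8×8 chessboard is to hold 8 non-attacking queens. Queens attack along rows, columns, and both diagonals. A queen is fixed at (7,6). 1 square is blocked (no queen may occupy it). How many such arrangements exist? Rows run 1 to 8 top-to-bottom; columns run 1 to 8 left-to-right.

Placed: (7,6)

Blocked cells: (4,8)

11

Branch on row 1: col 1 → 0; col 2 → 2; col 3 → 0; col 4 → 2; col 5 → 6; col 7 → 1; col 8 → 0.
Sum: 0 + 2 + 0 + 2 + 6 + 1 + 0 = 11.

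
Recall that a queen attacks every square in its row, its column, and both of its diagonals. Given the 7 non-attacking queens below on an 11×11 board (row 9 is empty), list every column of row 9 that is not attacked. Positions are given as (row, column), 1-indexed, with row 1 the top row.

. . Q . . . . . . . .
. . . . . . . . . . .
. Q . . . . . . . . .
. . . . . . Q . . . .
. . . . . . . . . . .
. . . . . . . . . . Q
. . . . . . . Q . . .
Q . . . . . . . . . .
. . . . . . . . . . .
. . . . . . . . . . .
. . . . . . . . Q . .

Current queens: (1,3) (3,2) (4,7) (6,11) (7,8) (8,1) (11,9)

(1,3) attacks row 9 at column 3 and diagonals 11.
(3,2) attacks row 9 at column 2 and diagonals 8.
(4,7) attacks row 9 at column 7 and diagonals 2.
(6,11) attacks row 9 at column 11 and diagonals 8.
(7,8) attacks row 9 at column 8 and diagonals 6, 10.
(8,1) attacks row 9 at column 1 and diagonals 2.
(11,9) attacks row 9 at column 9 and diagonals 7, 11.
Attacked columns: {1, 2, 3, 6, 7, 8, 9, 10, 11}. Safe: {4, 5}.

columns 4, 5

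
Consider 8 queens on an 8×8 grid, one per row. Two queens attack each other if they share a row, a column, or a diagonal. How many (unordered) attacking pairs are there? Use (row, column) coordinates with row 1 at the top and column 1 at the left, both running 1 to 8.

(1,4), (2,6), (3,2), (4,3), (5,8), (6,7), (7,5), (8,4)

Same column: (1,4)–(8,4) (column 4).
Same diagonal: (1,4)–(3,2) (|1−3| = |4−2| = 2); (1,4)–(5,8) (|1−5| = |4−8| = 4); (3,2)–(4,3) (|3−4| = |2−3| = 1); (5,8)–(6,7) (|5−6| = |8−7| = 1); (7,5)–(8,4) (|7−8| = |5−4| = 1).
Total attacking pairs: 6.

6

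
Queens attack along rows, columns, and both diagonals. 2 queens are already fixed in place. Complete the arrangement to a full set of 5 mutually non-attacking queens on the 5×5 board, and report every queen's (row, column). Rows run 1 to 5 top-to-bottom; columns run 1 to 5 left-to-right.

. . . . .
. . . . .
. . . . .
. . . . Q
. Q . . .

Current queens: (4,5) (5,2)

Row 1: attacked by (4,5)→{2,5}; (5,2)→{2}. Safe: 1, 3, 4. Place at column 4.
Row 2: attacked by (1,4)→{3,4,5}; (4,5)→{3,5}; (5,2)→{2,5}. Safe: 1. Place at column 1.
Row 3: attacked by (1,4)→{2,4}; (2,1)→{1,2}; (4,5)→{4,5}; (5,2)→{2,4}. Safe: 3. Place at column 3.
Columns [4, 1, 3, 5, 2], r−c [-3, 1, 0, -1, 3], r+c [5, 3, 6, 9, 7] are all distinct, so no two queens attack.

(1,4) (2,1) (3,3) (4,5) (5,2)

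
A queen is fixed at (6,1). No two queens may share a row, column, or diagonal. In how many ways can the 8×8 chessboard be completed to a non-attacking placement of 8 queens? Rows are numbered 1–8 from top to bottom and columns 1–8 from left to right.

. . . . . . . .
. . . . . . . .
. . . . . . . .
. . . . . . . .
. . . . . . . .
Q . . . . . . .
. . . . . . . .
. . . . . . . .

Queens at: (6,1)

Branch on row 1: col 2 → 1; col 3 → 4; col 4 → 4; col 5 → 4; col 7 → 3; col 8 → 0.
Sum: 1 + 4 + 4 + 4 + 3 + 0 = 16.

16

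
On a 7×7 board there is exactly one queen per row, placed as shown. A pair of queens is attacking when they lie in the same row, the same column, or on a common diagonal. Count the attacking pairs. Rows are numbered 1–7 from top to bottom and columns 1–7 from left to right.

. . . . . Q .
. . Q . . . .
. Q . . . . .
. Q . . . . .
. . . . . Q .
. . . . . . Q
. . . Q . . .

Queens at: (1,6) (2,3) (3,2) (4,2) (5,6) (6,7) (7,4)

Same column: (1,6)–(5,6) (column 6); (3,2)–(4,2) (column 2).
Same diagonal: (2,3)–(3,2) (|2−3| = |3−2| = 1); (2,3)–(5,6) (|2−5| = |3−6| = 3); (2,3)–(6,7) (|2−6| = |3−7| = 4); (5,6)–(6,7) (|5−6| = |6−7| = 1); (5,6)–(7,4) (|5−7| = |6−4| = 2).
Total attacking pairs: 7.

7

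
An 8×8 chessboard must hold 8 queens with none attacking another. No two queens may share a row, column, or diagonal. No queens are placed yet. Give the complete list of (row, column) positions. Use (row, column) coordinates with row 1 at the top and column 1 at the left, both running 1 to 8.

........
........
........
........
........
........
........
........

(1,3) (2,5) (3,8) (4,4) (5,1) (6,7) (7,2) (8,6)

Row 1: Safe: 1, 2, 3, 4, 5, 6, 7, 8. Place at column 3.
Row 2: attacked by (1,3)→{2,3,4}. Safe: 1, 5, 6, 7, 8. Place at column 5.
Row 3: attacked by (1,3)→{1,3,5}; (2,5)→{4,5,6}. Safe: 2, 7, 8. Place at column 8.
Row 4: attacked by (1,3)→{3,6}; (2,5)→{3,5,7}; (3,8)→{7,8}. Safe: 1, 2, 4. Place at column 4.
Row 5: attacked by (1,3)→{3,7}; (2,5)→{2,5,8}; (3,8)→{6,8}; (4,4)→{3,4,5}. Safe: 1. Place at column 1.
Row 6: attacked by (1,3)→{3,8}; (2,5)→{1,5}; (3,8)→{5,8}; (4,4)→{2,4,6}; (5,1)→{1,2}. Safe: 7. Place at column 7.
Row 7: attacked by (1,3)→{3}; (2,5)→{5}; (3,8)→{4,8}; (4,4)→{1,4,7}; (5,1)→{1,3}; (6,7)→{6,7,8}. Safe: 2. Place at column 2.
Row 8: attacked by (1,3)→{3}; (2,5)→{5}; (3,8)→{3,8}; (4,4)→{4,8}; (5,1)→{1,4}; (6,7)→{5,7}; (7,2)→{1,2,3}. Safe: 6. Place at column 6.
Columns [3, 5, 8, 4, 1, 7, 2, 6], r−c [-2, -3, -5, 0, 4, -1, 5, 2], r+c [4, 7, 11, 8, 6, 13, 9, 14] are all distinct, so no two queens attack.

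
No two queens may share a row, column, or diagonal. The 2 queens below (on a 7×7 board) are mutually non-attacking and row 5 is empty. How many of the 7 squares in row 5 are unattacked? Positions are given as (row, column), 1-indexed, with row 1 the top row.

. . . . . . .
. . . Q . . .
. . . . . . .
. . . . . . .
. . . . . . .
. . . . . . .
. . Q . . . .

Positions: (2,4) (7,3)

(2,4) attacks row 5 at column 4 and diagonals 1, 7.
(7,3) attacks row 5 at column 3 and diagonals 1, 5.
Attacked columns: {1, 3, 4, 5, 7}. Safe: {2, 6}.

2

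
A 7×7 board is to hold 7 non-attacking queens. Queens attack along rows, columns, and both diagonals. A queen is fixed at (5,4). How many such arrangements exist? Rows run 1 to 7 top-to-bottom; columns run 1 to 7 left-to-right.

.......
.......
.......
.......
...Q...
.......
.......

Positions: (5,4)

4

Branch on row 1: col 1 → 0; col 2 → 1; col 3 → 1; col 5 → 1; col 6 → 1; col 7 → 0.
Sum: 0 + 1 + 1 + 1 + 1 + 0 = 4.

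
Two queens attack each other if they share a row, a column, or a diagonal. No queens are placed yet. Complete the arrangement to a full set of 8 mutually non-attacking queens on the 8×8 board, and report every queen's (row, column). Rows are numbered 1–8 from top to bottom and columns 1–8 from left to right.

Row 1: Safe: 1, 2, 3, 4, 5, 6, 7, 8. Place at column 7.
Row 2: attacked by (1,7)→{6,7,8}. Safe: 1, 2, 3, 4, 5. Place at column 2.
Row 3: attacked by (1,7)→{5,7}; (2,2)→{1,2,3}. Safe: 4, 6, 8. Place at column 6.
Row 4: attacked by (1,7)→{4,7}; (2,2)→{2,4}; (3,6)→{5,6,7}. Safe: 1, 3, 8. Place at column 3.
Row 5: attacked by (1,7)→{3,7}; (2,2)→{2,5}; (3,6)→{4,6,8}; (4,3)→{2,3,4}. Safe: 1. Place at column 1.
Row 6: attacked by (1,7)→{2,7}; (2,2)→{2,6}; (3,6)→{3,6}; (4,3)→{1,3,5}; (5,1)→{1,2}. Safe: 4, 8. Place at column 4.
Row 7: attacked by (1,7)→{1,7}; (2,2)→{2,7}; (3,6)→{2,6}; (4,3)→{3,6}; (5,1)→{1,3}; (6,4)→{3,4,5}. Safe: 8. Place at column 8.
Row 8: attacked by (1,7)→{7}; (2,2)→{2,8}; (3,6)→{1,6}; (4,3)→{3,7}; (5,1)→{1,4}; (6,4)→{2,4,6}; (7,8)→{7,8}. Safe: 5. Place at column 5.
Columns [7, 2, 6, 3, 1, 4, 8, 5], r−c [-6, 0, -3, 1, 4, 2, -1, 3], r+c [8, 4, 9, 7, 6, 10, 15, 13] are all distinct, so no two queens attack.

(1,7) (2,2) (3,6) (4,3) (5,1) (6,4) (7,8) (8,5)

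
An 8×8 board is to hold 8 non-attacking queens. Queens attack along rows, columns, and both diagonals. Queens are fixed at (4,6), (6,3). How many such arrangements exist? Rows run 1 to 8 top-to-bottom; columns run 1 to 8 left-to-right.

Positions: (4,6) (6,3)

2

Branch on row 1: col 1 → 0; col 2 → 0; col 4 → 1; col 5 → 1; col 7 → 0.
Sum: 0 + 0 + 1 + 1 + 0 = 2.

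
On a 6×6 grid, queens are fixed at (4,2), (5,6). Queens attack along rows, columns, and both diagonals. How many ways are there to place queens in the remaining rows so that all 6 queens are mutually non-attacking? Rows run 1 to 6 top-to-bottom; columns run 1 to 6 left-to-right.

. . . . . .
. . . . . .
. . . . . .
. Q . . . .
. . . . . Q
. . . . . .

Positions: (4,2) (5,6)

1

Branch on row 1: col 1 → 0; col 3 → 0; col 4 → 1.
Sum: 0 + 0 + 1 = 1.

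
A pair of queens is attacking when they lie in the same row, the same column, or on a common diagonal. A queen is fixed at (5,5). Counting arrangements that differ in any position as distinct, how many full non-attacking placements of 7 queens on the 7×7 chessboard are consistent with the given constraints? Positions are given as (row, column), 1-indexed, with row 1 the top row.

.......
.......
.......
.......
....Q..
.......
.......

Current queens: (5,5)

Branch on row 1: col 2 → 1; col 3 → 2; col 4 → 1; col 6 → 1; col 7 → 1.
Sum: 1 + 2 + 1 + 1 + 1 = 6.

6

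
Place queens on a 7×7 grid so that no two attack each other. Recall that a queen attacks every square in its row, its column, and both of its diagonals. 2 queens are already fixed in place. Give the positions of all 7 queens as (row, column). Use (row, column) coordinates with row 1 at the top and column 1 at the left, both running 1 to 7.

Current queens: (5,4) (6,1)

Row 1: attacked by (5,4)→{4}; (6,1)→{1,6}. Safe: 2, 3, 5, 7. Place at column 2.
Row 2: attacked by (1,2)→{1,2,3}; (5,4)→{1,4,7}; (6,1)→{1,5}. Safe: 6. Place at column 6.
Row 3: attacked by (1,2)→{2,4}; (2,6)→{5,6,7}; (5,4)→{2,4,6}; (6,1)→{1,4}. Safe: 3. Place at column 3.
Row 4: attacked by (1,2)→{2,5}; (2,6)→{4,6}; (3,3)→{2,3,4}; (5,4)→{3,4,5}; (6,1)→{1,3}. Safe: 7. Place at column 7.
Row 7: attacked by (1,2)→{2}; (2,6)→{1,6}; (3,3)→{3,7}; (4,7)→{4,7}; (5,4)→{2,4,6}; (6,1)→{1,2}. Safe: 5. Place at column 5.
Columns [2, 6, 3, 7, 4, 1, 5], r−c [-1, -4, 0, -3, 1, 5, 2], r+c [3, 8, 6, 11, 9, 7, 12] are all distinct, so no two queens attack.

(1,2) (2,6) (3,3) (4,7) (5,4) (6,1) (7,5)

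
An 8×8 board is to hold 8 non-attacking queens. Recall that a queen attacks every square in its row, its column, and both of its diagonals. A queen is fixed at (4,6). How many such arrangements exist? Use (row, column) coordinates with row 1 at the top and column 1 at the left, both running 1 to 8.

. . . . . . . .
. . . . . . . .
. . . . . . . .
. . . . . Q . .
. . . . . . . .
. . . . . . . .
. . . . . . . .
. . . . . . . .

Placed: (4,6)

Branch on row 1: col 1 → 2; col 2 → 1; col 4 → 1; col 5 → 6; col 7 → 1; col 8 → 1.
Sum: 2 + 1 + 1 + 6 + 1 + 1 = 12.

12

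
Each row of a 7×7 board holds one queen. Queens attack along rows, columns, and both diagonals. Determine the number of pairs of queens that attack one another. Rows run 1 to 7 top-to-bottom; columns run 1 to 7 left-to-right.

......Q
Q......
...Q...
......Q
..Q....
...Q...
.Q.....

4

Same column: (1,7)–(4,7) (column 7); (3,4)–(6,4) (column 4).
Same diagonal: (1,7)–(5,3) (|1−5| = |7−3| = 4); (5,3)–(6,4) (|5−6| = |3−4| = 1).
Total attacking pairs: 4.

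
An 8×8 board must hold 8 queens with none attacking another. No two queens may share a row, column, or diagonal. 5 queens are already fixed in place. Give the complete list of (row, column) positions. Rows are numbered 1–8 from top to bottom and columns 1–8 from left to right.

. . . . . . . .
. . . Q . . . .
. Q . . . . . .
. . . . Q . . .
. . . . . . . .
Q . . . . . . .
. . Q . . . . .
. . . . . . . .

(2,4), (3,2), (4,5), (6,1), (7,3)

(1,7) (2,4) (3,2) (4,5) (5,8) (6,1) (7,3) (8,6)

Row 1: attacked by (2,4)→{3,4,5}; (3,2)→{2,4}; (4,5)→{2,5,8}; (6,1)→{1,6}; (7,3)→{3}. Safe: 7. Place at column 7.
Row 5: attacked by (1,7)→{3,7}; (2,4)→{1,4,7}; (3,2)→{2,4}; (4,5)→{4,5,6}; (6,1)→{1,2}; (7,3)→{1,3,5}. Safe: 8. Place at column 8.
Row 8: attacked by (1,7)→{7}; (2,4)→{4}; (3,2)→{2,7}; (4,5)→{1,5}; (5,8)→{5,8}; (6,1)→{1,3}; (7,3)→{2,3,4}. Safe: 6. Place at column 6.
Columns [7, 4, 2, 5, 8, 1, 3, 6], r−c [-6, -2, 1, -1, -3, 5, 4, 2], r+c [8, 6, 5, 9, 13, 7, 10, 14] are all distinct, so no two queens attack.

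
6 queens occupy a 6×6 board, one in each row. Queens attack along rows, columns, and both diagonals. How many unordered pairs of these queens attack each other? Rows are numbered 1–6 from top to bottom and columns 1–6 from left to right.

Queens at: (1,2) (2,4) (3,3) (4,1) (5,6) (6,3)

4

Same column: (3,3)–(6,3) (column 3).
Same diagonal: (1,2)–(5,6) (|1−5| = |2−6| = 4); (2,4)–(3,3) (|2−3| = |4−3| = 1); (4,1)–(6,3) (|4−6| = |1−3| = 2).
Total attacking pairs: 4.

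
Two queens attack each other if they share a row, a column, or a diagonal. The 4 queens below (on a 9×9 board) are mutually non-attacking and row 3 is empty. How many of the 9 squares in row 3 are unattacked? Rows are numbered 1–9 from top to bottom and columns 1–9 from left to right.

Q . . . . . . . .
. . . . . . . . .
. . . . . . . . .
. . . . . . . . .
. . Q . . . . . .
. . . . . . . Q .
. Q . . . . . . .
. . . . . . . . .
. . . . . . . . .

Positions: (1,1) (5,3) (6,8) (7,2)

3

(1,1) attacks row 3 at column 1 and diagonals 3.
(5,3) attacks row 3 at column 3 and diagonals 1, 5.
(6,8) attacks row 3 at column 8 and diagonals 5.
(7,2) attacks row 3 at column 2 and diagonals 6.
Attacked columns: {1, 2, 3, 5, 6, 8}. Safe: {4, 7, 9}.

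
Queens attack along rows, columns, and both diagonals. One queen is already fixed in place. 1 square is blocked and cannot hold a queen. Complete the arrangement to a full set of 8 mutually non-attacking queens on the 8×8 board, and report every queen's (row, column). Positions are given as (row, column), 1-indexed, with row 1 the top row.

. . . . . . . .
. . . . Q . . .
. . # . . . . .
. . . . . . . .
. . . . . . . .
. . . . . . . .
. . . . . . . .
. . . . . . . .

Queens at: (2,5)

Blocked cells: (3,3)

Row 1: attacked by (2,5)→{4,5,6}. Safe: 1, 2, 3, 7, 8. Place at column 2.
Row 3: attacked by (1,2)→{2,4}; (2,5)→{4,5,6}. Blocked: 3. Safe: 1, 7, 8. Place at column 7.
Row 4: attacked by (1,2)→{2,5}; (2,5)→{3,5,7}; (3,7)→{6,7,8}. Safe: 1, 4. Place at column 4.
Row 5: attacked by (1,2)→{2,6}; (2,5)→{2,5,8}; (3,7)→{5,7}; (4,4)→{3,4,5}. Safe: 1. Place at column 1.
Row 6: attacked by (1,2)→{2,7}; (2,5)→{1,5}; (3,7)→{4,7}; (4,4)→{2,4,6}; (5,1)→{1,2}. Safe: 3, 8. Place at column 8.
Row 7: attacked by (1,2)→{2,8}; (2,5)→{5}; (3,7)→{3,7}; (4,4)→{1,4,7}; (5,1)→{1,3}; (6,8)→{7,8}. Safe: 6. Place at column 6.
Row 8: attacked by (1,2)→{2}; (2,5)→{5}; (3,7)→{2,7}; (4,4)→{4,8}; (5,1)→{1,4}; (6,8)→{6,8}; (7,6)→{5,6,7}. Safe: 3. Place at column 3.
Columns [2, 5, 7, 4, 1, 8, 6, 3], r−c [-1, -3, -4, 0, 4, -2, 1, 5], r+c [3, 7, 10, 8, 6, 14, 13, 11] are all distinct, so no two queens attack.

(1,2) (2,5) (3,7) (4,4) (5,1) (6,8) (7,6) (8,3)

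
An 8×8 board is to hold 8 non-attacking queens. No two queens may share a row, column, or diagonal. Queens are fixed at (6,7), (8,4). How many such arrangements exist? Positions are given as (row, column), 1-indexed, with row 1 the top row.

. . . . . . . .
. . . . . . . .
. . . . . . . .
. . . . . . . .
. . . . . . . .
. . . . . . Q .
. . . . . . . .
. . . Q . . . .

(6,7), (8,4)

3

Branch on row 1: col 1 → 1; col 3 → 1; col 5 → 1; col 6 → 0; col 8 → 0.
Sum: 1 + 1 + 1 + 0 + 0 = 3.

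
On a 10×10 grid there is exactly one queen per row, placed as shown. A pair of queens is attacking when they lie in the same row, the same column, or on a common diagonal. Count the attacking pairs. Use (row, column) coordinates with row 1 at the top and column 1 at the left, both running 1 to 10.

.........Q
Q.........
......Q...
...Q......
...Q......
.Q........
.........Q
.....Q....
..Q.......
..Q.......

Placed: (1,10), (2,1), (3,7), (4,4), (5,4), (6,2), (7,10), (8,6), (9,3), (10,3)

Same column: (1,10)–(7,10) (column 10); (4,4)–(5,4) (column 4); (9,3)–(10,3) (column 3).
Same diagonal: (2,1)–(5,4) (|2−5| = |1−4| = 3); (4,4)–(6,2) (|4−6| = |4−2| = 2).
Total attacking pairs: 5.

5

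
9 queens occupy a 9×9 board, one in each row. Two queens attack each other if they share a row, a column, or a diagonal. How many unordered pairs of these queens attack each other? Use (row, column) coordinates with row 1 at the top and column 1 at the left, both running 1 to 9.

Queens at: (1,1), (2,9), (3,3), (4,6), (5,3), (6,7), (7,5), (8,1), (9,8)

Same column: (1,1)–(8,1) (column 1); (3,3)–(5,3) (column 3).
Same diagonal: (1,1)–(3,3) (|1−3| = |1−3| = 2); (5,3)–(7,5) (|5−7| = |3−5| = 2).
Total attacking pairs: 4.

4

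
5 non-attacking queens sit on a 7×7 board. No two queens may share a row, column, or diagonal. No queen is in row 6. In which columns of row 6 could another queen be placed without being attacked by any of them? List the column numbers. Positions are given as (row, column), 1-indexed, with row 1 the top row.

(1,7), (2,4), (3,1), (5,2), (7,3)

columns 5, 6

(1,7) attacks row 6 at column 7 and diagonals 2.
(2,4) attacks row 6 at column 4.
(3,1) attacks row 6 at column 1 and diagonals 4.
(5,2) attacks row 6 at column 2 and diagonals 1, 3.
(7,3) attacks row 6 at column 3 and diagonals 2, 4.
Attacked columns: {1, 2, 3, 4, 7}. Safe: {5, 6}.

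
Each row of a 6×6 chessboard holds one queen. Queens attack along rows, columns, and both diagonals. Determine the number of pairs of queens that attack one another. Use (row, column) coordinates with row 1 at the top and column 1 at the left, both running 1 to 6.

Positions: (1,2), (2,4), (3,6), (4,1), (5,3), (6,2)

2

Same column: (1,2)–(6,2) (column 2).
Same diagonal: (5,3)–(6,2) (|5−6| = |3−2| = 1).
Total attacking pairs: 2.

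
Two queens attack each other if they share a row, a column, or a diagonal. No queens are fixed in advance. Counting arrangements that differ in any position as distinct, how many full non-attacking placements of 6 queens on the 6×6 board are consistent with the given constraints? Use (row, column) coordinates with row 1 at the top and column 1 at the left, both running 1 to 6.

4

Branch on row 1: col 1 → 0; col 2 → 1; col 3 → 1; col 4 → 1; col 5 → 1; col 6 → 0.
Sum: 0 + 1 + 1 + 1 + 1 + 0 = 4.
(This is the classic 6-queens count.)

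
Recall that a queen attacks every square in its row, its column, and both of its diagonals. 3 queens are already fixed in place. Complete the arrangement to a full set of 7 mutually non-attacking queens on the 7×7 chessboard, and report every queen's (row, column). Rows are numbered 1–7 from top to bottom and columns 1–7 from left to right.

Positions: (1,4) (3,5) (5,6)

(1,4) (2,7) (3,5) (4,2) (5,6) (6,1) (7,3)

Row 2: attacked by (1,4)→{3,4,5}; (3,5)→{4,5,6}; (5,6)→{3,6}. Safe: 1, 2, 7. Place at column 7.
Row 4: attacked by (1,4)→{1,4,7}; (2,7)→{5,7}; (3,5)→{4,5,6}; (5,6)→{5,6,7}. Safe: 2, 3. Place at column 2.
Row 6: attacked by (1,4)→{4}; (2,7)→{3,7}; (3,5)→{2,5}; (4,2)→{2,4}; (5,6)→{5,6,7}. Safe: 1. Place at column 1.
Row 7: attacked by (1,4)→{4}; (2,7)→{2,7}; (3,5)→{1,5}; (4,2)→{2,5}; (5,6)→{4,6}; (6,1)→{1,2}. Safe: 3. Place at column 3.
Columns [4, 7, 5, 2, 6, 1, 3], r−c [-3, -5, -2, 2, -1, 5, 4], r+c [5, 9, 8, 6, 11, 7, 10] are all distinct, so no two queens attack.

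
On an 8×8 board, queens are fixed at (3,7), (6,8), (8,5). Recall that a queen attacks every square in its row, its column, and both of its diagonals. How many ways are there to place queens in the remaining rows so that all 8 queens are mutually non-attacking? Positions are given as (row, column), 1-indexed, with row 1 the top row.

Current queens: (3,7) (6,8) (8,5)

Branch on row 1: col 1 → 0; col 2 → 0; col 4 → 1; col 6 → 2.
Sum: 0 + 0 + 1 + 2 = 3.

3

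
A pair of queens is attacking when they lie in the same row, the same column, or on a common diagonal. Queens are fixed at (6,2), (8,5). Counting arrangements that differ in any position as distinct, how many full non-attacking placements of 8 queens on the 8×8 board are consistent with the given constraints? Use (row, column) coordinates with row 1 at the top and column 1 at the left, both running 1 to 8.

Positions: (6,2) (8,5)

3

Branch on row 1: col 1 → 0; col 3 → 0; col 4 → 1; col 6 → 1; col 8 → 1.
Sum: 0 + 0 + 1 + 1 + 1 = 3.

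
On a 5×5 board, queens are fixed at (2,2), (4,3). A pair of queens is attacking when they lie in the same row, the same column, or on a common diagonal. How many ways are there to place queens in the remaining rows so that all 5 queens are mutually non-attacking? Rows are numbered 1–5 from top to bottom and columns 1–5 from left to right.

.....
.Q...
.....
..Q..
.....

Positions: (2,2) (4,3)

1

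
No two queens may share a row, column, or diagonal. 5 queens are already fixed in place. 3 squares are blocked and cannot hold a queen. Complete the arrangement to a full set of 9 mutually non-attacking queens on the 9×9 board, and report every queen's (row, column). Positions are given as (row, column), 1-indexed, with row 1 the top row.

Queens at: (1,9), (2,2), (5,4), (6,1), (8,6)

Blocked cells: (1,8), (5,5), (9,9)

(1,9) (2,2) (3,5) (4,7) (5,4) (6,1) (7,8) (8,6) (9,3)

Row 3: attacked by (1,9)→{7,9}; (2,2)→{1,2,3}; (5,4)→{2,4,6}; (6,1)→{1,4}; (8,6)→{1,6}. Safe: 5, 8. Place at column 5.
Row 4: attacked by (1,9)→{6,9}; (2,2)→{2,4}; (3,5)→{4,5,6}; (5,4)→{3,4,5}; (6,1)→{1,3}; (8,6)→{2,6}. Safe: 7, 8. Place at column 7.
Row 7: attacked by (1,9)→{3,9}; (2,2)→{2,7}; (3,5)→{1,5,9}; (4,7)→{4,7}; (5,4)→{2,4,6}; (6,1)→{1,2}; (8,6)→{5,6,7}. Safe: 8. Place at column 8.
Row 9: attacked by (1,9)→{1,9}; (2,2)→{2,9}; (3,5)→{5}; (4,7)→{2,7}; (5,4)→{4,8}; (6,1)→{1,4}; (7,8)→{6,8}; (8,6)→{5,6,7}. Blocked: 9. Safe: 3. Place at column 3.
Columns [9, 2, 5, 7, 4, 1, 8, 6, 3], r−c [-8, 0, -2, -3, 1, 5, -1, 2, 6], r+c [10, 4, 8, 11, 9, 7, 15, 14, 12] are all distinct, so no two queens attack.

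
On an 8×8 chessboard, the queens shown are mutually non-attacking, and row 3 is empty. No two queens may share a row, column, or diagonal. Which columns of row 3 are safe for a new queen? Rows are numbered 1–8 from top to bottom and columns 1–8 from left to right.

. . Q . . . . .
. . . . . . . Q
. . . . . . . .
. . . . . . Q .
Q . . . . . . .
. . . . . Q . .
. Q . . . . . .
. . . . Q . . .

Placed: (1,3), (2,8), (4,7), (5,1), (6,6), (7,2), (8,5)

(1,3) attacks row 3 at column 3 and diagonals 1, 5.
(2,8) attacks row 3 at column 8 and diagonals 7.
(4,7) attacks row 3 at column 7 and diagonals 6, 8.
(5,1) attacks row 3 at column 1 and diagonals 3.
(6,6) attacks row 3 at column 6 and diagonals 3.
(7,2) attacks row 3 at column 2 and diagonals 6.
(8,5) attacks row 3 at column 5.
Attacked columns: {1, 2, 3, 5, 6, 7, 8}. Safe: {4}.

columns 4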